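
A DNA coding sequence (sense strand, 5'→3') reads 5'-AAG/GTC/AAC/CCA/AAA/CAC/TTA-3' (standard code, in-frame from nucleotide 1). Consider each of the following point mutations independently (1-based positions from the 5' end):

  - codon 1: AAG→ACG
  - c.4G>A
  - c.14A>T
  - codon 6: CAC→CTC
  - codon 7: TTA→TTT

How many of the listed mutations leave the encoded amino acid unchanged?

Codon 1: AAG (Lys) → ACG (Thr) — missense.
Codon 2: GTC (Val) → ATC (Ile) — missense.
Codon 5: AAA (Lys) → ATA (Ile) — missense.
Codon 6: CAC (His) → CTC (Leu) — missense.
Codon 7: TTA (Leu) → TTT (Phe) — missense.
Synonymous: 0 of 5.

0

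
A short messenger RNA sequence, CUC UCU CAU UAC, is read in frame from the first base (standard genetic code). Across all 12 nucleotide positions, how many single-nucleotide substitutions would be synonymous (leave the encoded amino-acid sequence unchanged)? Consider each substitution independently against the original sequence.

Codon 1 (CUC, Leu): 3 synonymous substitutions.
Codon 2 (UCU, Ser): 3 synonymous substitutions.
Codon 3 (CAU, His): 1 synonymous substitution.
Codon 4 (UAC, Tyr): 1 synonymous substitution.
Total: 3 + 3 + 1 + 1 = 8.

8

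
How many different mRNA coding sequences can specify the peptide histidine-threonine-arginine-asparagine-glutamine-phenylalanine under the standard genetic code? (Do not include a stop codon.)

384

His: 2 codons.
Thr: 4 codons.
Arg: 6 codons.
Asn: 2 codons.
Gln: 2 codons.
Phe: 2 codons.
2 × 4 × 6 × 2 × 2 × 2 = 384.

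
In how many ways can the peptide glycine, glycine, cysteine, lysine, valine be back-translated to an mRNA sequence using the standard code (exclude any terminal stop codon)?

256

Gly: 4 codons.
Gly: 4 codons.
Cys: 2 codons.
Lys: 2 codons.
Val: 4 codons.
4 × 4 × 2 × 2 × 4 = 256.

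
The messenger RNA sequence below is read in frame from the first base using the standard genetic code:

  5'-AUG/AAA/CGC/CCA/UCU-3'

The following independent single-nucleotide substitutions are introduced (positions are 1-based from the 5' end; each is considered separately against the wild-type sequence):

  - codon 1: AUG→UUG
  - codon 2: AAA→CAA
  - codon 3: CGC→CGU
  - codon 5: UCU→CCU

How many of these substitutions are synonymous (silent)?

Codon 1: AUG (Met) → UUG (Leu) — missense.
Codon 2: AAA (Lys) → CAA (Gln) — missense.
Codon 3: CGC (Arg) → CGU (Arg) — synonymous.
Codon 5: UCU (Ser) → CCU (Pro) — missense.
Synonymous: 1 of 4.

1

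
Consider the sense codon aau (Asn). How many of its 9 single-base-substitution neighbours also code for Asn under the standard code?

1

Position 1: none → 0 synonymous.
Position 2: none → 0 synonymous.
Position 3: AAC → 1 synonymous.
Total: 0 + 0 + 1 = 1.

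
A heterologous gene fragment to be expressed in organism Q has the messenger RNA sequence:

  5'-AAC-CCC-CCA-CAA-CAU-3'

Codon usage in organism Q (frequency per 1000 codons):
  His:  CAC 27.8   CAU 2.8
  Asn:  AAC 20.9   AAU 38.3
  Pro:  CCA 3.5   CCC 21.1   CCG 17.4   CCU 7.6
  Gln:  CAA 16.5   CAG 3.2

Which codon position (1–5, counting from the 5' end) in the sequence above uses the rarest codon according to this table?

Codon 1 AAC (Asn): 20.9 per 1000.
Codon 2 CCC (Pro): 21.1 per 1000.
Codon 3 CCA (Pro): 3.5 per 1000.
Codon 4 CAA (Gln): 16.5 per 1000.
Codon 5 CAU (His): 2.8 per 1000.
Lowest frequency is 2.8 at codon 5.

5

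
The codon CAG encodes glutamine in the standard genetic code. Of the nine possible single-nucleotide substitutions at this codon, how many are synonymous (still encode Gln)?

Position 1: none → 0 synonymous.
Position 2: none → 0 synonymous.
Position 3: CAA → 1 synonymous.
Total: 0 + 0 + 1 = 1.

1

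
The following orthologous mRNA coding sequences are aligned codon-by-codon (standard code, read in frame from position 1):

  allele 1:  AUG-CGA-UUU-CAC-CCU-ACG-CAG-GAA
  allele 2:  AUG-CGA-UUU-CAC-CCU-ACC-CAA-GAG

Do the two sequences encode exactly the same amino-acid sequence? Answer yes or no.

Codon 1: AUG Met / AUG Met — identical.
Codon 2: CGA Arg / CGA Arg — identical.
Codon 3: UUU Phe / UUU Phe — identical.
Codon 4: CAC His / CAC His — identical.
Codon 5: CCU Pro / CCU Pro — identical.
Codon 6: ACG Thr / ACC Thr — synonymous.
Codon 7: CAG Gln / CAA Gln — synonymous.
Codon 8: GAA Glu / GAG Glu — synonymous.
Nonsynonymous differences: 0 → same protein.

yes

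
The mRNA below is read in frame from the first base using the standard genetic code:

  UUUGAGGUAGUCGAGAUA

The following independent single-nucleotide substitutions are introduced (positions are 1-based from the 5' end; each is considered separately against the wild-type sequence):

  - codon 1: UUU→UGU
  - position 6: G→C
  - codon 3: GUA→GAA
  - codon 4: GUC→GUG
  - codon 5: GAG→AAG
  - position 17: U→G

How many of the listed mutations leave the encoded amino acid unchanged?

Codon 1: UUU (Phe) → UGU (Cys) — missense.
Codon 2: GAG (Glu) → GAC (Asp) — missense.
Codon 3: GUA (Val) → GAA (Glu) — missense.
Codon 4: GUC (Val) → GUG (Val) — synonymous.
Codon 5: GAG (Glu) → AAG (Lys) — missense.
Codon 6: AUA (Ile) → AGA (Arg) — missense.
Synonymous: 1 of 6.

1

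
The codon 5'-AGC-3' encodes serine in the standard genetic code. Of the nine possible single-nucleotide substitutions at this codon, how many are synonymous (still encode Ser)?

Position 1: none → 0 synonymous.
Position 2: none → 0 synonymous.
Position 3: AGU → 1 synonymous.
Total: 0 + 0 + 1 = 1.

1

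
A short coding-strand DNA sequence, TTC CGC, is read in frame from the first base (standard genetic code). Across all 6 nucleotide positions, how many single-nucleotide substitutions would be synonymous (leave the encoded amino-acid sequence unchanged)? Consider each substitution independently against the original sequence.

Codon 1 (TTC, Phe): 1 synonymous substitution.
Codon 2 (CGC, Arg): 3 synonymous substitutions.
Total: 1 + 3 = 4.

4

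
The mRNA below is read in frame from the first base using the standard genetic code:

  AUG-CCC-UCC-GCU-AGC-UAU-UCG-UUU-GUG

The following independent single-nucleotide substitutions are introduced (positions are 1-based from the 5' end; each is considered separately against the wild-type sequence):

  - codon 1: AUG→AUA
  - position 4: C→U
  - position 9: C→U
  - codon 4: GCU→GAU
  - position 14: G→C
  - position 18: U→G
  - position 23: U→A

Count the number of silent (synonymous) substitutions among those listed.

Codon 1: AUG (Met) → AUA (Ile) — missense.
Codon 2: CCC (Pro) → UCC (Ser) — missense.
Codon 3: UCC (Ser) → UCU (Ser) — synonymous.
Codon 4: GCU (Ala) → GAU (Asp) — missense.
Codon 5: AGC (Ser) → ACC (Thr) — missense.
Codon 6: UAU (Tyr) → UAG (Stop) — nonsense.
Codon 8: UUU (Phe) → UAU (Tyr) — missense.
Synonymous: 1 of 7.

1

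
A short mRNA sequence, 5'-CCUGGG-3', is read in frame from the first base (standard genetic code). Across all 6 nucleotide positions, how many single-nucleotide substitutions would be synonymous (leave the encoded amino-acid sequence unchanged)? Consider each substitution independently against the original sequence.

Codon 1 (CCU, Pro): 3 synonymous substitutions.
Codon 2 (GGG, Gly): 3 synonymous substitutions.
Total: 3 + 3 = 6.

6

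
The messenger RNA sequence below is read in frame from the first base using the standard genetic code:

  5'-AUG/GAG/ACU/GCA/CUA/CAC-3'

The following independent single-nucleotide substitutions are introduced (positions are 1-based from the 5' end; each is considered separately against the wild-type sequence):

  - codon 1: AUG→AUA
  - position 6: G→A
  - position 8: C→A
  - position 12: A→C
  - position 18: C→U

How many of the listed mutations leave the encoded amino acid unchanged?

Codon 1: AUG (Met) → AUA (Ile) — missense.
Codon 2: GAG (Glu) → GAA (Glu) — synonymous.
Codon 3: ACU (Thr) → AAU (Asn) — missense.
Codon 4: GCA (Ala) → GCC (Ala) — synonymous.
Codon 6: CAC (His) → CAU (His) — synonymous.
Synonymous: 3 of 5.

3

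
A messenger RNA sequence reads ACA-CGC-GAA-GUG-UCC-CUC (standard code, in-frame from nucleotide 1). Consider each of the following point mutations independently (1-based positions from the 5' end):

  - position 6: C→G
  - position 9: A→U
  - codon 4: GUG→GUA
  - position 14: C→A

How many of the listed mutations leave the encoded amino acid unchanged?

Codon 2: CGC (Arg) → CGG (Arg) — synonymous.
Codon 3: GAA (Glu) → GAU (Asp) — missense.
Codon 4: GUG (Val) → GUA (Val) — synonymous.
Codon 5: UCC (Ser) → UAC (Tyr) — missense.
Synonymous: 2 of 4.

2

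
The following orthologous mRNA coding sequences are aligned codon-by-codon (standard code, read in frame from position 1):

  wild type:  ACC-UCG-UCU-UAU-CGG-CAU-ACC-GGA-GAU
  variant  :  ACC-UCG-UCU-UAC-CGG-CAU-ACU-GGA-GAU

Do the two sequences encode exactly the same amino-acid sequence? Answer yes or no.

Codon 1: ACC Thr / ACC Thr — identical.
Codon 2: UCG Ser / UCG Ser — identical.
Codon 3: UCU Ser / UCU Ser — identical.
Codon 4: UAU Tyr / UAC Tyr — synonymous.
Codon 5: CGG Arg / CGG Arg — identical.
Codon 6: CAU His / CAU His — identical.
Codon 7: ACC Thr / ACU Thr — synonymous.
Codon 8: GGA Gly / GGA Gly — identical.
Codon 9: GAU Asp / GAU Asp — identical.
Nonsynonymous differences: 0 → same protein.

yes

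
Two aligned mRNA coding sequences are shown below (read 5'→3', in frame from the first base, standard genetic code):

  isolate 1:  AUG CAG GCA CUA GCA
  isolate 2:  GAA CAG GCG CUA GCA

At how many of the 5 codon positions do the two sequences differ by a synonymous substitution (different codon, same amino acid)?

1

Codon 1: AUG Met / GAA Glu — nonsynonymous.
Codon 2: CAG Gln / CAG Gln — identical.
Codon 3: GCA Ala / GCG Ala — synonymous.
Codon 4: CUA Leu / CUA Leu — identical.
Codon 5: GCA Ala / GCA Ala — identical.
Synonymous differences: 1.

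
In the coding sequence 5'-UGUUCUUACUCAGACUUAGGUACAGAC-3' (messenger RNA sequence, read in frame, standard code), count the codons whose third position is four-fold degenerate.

Codon 1 UGU (Cys): third position 2-fold.
Codon 2 UCU (Ser): third position 4-fold.
Codon 3 UAC (Tyr): third position 2-fold.
Codon 4 UCA (Ser): third position 4-fold.
Codon 5 GAC (Asp): third position 2-fold.
Codon 6 UUA (Leu): third position 2-fold.
Codon 7 GGU (Gly): third position 4-fold.
Codon 8 ACA (Thr): third position 4-fold.
Codon 9 GAC (Asp): third position 2-fold.
Four-fold degenerate third positions: 4.

4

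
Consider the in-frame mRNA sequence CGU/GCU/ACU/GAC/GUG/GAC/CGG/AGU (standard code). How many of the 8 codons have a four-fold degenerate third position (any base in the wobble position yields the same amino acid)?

5

Codon 1 CGU (Arg): third position 4-fold.
Codon 2 GCU (Ala): third position 4-fold.
Codon 3 ACU (Thr): third position 4-fold.
Codon 4 GAC (Asp): third position 2-fold.
Codon 5 GUG (Val): third position 4-fold.
Codon 6 GAC (Asp): third position 2-fold.
Codon 7 CGG (Arg): third position 4-fold.
Codon 8 AGU (Ser): third position 2-fold.
Four-fold degenerate third positions: 5.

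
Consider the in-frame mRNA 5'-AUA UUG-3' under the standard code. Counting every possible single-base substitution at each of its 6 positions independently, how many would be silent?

Codon 1 (AUA, Ile): 2 synonymous substitutions.
Codon 2 (UUG, Leu): 2 synonymous substitutions.
Total: 2 + 2 = 4.

4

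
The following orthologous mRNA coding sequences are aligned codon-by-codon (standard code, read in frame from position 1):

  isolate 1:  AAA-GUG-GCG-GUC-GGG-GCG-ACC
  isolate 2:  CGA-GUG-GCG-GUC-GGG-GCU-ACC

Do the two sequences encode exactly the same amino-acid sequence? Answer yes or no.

Codon 1: AAA Lys / CGA Arg — nonsynonymous.
Codon 2: GUG Val / GUG Val — identical.
Codon 3: GCG Ala / GCG Ala — identical.
Codon 4: GUC Val / GUC Val — identical.
Codon 5: GGG Gly / GGG Gly — identical.
Codon 6: GCG Ala / GCU Ala — synonymous.
Codon 7: ACC Thr / ACC Thr — identical.
Nonsynonymous differences: 1 → different protein.

no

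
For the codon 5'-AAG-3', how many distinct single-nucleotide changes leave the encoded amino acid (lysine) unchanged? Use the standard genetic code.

Position 1: none → 0 synonymous.
Position 2: none → 0 synonymous.
Position 3: AAA → 1 synonymous.
Total: 0 + 0 + 1 = 1.

1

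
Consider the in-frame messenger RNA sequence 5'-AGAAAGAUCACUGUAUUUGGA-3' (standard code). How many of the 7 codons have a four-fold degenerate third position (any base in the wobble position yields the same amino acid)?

3

Codon 1 AGA (Arg): third position 2-fold.
Codon 2 AAG (Lys): third position 2-fold.
Codon 3 AUC (Ile): third position 3-fold.
Codon 4 ACU (Thr): third position 4-fold.
Codon 5 GUA (Val): third position 4-fold.
Codon 6 UUU (Phe): third position 2-fold.
Codon 7 GGA (Gly): third position 4-fold.
Four-fold degenerate third positions: 3.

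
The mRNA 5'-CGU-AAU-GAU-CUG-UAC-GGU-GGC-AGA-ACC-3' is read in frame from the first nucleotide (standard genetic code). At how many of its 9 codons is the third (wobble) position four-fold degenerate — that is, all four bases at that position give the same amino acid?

5

Codon 1 CGU (Arg): third position 4-fold.
Codon 2 AAU (Asn): third position 2-fold.
Codon 3 GAU (Asp): third position 2-fold.
Codon 4 CUG (Leu): third position 4-fold.
Codon 5 UAC (Tyr): third position 2-fold.
Codon 6 GGU (Gly): third position 4-fold.
Codon 7 GGC (Gly): third position 4-fold.
Codon 8 AGA (Arg): third position 2-fold.
Codon 9 ACC (Thr): third position 4-fold.
Four-fold degenerate third positions: 5.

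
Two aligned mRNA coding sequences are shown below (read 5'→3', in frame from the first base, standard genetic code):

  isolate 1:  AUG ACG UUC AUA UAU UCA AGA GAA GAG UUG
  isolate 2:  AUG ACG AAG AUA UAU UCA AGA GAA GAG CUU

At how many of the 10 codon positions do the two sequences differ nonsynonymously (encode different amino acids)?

Codon 1: AUG Met / AUG Met — identical.
Codon 2: ACG Thr / ACG Thr — identical.
Codon 3: UUC Phe / AAG Lys — nonsynonymous.
Codon 4: AUA Ile / AUA Ile — identical.
Codon 5: UAU Tyr / UAU Tyr — identical.
Codon 6: UCA Ser / UCA Ser — identical.
Codon 7: AGA Arg / AGA Arg — identical.
Codon 8: GAA Glu / GAA Glu — identical.
Codon 9: GAG Glu / GAG Glu — identical.
Codon 10: UUG Leu / CUU Leu — synonymous.
Nonsynonymous differences: 1.

1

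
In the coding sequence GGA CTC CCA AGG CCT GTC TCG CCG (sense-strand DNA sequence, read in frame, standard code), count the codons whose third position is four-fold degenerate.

Codon 1 GGA (Gly): third position 4-fold.
Codon 2 CTC (Leu): third position 4-fold.
Codon 3 CCA (Pro): third position 4-fold.
Codon 4 AGG (Arg): third position 2-fold.
Codon 5 CCT (Pro): third position 4-fold.
Codon 6 GTC (Val): third position 4-fold.
Codon 7 TCG (Ser): third position 4-fold.
Codon 8 CCG (Pro): third position 4-fold.
Four-fold degenerate third positions: 7.

7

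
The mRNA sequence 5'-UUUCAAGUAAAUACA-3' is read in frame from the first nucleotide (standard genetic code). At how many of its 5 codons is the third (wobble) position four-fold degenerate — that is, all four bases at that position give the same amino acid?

Codon 1 UUU (Phe): third position 2-fold.
Codon 2 CAA (Gln): third position 2-fold.
Codon 3 GUA (Val): third position 4-fold.
Codon 4 AAU (Asn): third position 2-fold.
Codon 5 ACA (Thr): third position 4-fold.
Four-fold degenerate third positions: 2.

2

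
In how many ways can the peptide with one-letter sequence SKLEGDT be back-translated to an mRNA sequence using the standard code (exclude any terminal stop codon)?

4608

Ser: 6 codons.
Lys: 2 codons.
Leu: 6 codons.
Glu: 2 codons.
Gly: 4 codons.
Asp: 2 codons.
Thr: 4 codons.
6 × 2 × 6 × 2 × 4 × 2 × 4 = 4608.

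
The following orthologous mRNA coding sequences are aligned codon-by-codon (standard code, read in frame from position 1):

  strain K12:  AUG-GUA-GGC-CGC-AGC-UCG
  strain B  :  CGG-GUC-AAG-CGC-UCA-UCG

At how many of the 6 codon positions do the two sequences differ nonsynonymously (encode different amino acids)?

2

Codon 1: AUG Met / CGG Arg — nonsynonymous.
Codon 2: GUA Val / GUC Val — synonymous.
Codon 3: GGC Gly / AAG Lys — nonsynonymous.
Codon 4: CGC Arg / CGC Arg — identical.
Codon 5: AGC Ser / UCA Ser — synonymous.
Codon 6: UCG Ser / UCG Ser — identical.
Nonsynonymous differences: 2.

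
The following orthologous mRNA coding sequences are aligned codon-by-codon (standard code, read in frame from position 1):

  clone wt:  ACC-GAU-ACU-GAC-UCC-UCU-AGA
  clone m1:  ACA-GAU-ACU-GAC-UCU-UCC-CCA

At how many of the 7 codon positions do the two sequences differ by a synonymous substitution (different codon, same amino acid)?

3

Codon 1: ACC Thr / ACA Thr — synonymous.
Codon 2: GAU Asp / GAU Asp — identical.
Codon 3: ACU Thr / ACU Thr — identical.
Codon 4: GAC Asp / GAC Asp — identical.
Codon 5: UCC Ser / UCU Ser — synonymous.
Codon 6: UCU Ser / UCC Ser — synonymous.
Codon 7: AGA Arg / CCA Pro — nonsynonymous.
Synonymous differences: 3.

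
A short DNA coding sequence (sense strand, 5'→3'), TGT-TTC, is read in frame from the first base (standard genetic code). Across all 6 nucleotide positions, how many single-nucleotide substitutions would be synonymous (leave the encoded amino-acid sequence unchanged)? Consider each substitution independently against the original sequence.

Codon 1 (TGT, Cys): 1 synonymous substitution.
Codon 2 (TTC, Phe): 1 synonymous substitution.
Total: 1 + 1 = 2.

2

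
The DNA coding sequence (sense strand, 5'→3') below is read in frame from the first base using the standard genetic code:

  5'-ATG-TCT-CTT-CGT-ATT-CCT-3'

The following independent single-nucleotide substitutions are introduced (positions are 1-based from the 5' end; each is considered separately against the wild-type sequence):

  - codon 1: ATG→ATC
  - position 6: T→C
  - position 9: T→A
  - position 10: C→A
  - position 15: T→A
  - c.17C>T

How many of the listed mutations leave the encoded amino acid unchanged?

Codon 1: ATG (Met) → ATC (Ile) — missense.
Codon 2: TCT (Ser) → TCC (Ser) — synonymous.
Codon 3: CTT (Leu) → CTA (Leu) — synonymous.
Codon 4: CGT (Arg) → AGT (Ser) — missense.
Codon 5: ATT (Ile) → ATA (Ile) — synonymous.
Codon 6: CCT (Pro) → CTT (Leu) — missense.
Synonymous: 3 of 6.

3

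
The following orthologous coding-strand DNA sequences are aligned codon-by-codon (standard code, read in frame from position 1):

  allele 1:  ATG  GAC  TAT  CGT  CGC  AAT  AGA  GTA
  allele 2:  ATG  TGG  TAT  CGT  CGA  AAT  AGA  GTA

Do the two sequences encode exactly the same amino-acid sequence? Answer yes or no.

no

Codon 1: ATG Met / ATG Met — identical.
Codon 2: GAC Asp / TGG Trp — nonsynonymous.
Codon 3: TAT Tyr / TAT Tyr — identical.
Codon 4: CGT Arg / CGT Arg — identical.
Codon 5: CGC Arg / CGA Arg — synonymous.
Codon 6: AAT Asn / AAT Asn — identical.
Codon 7: AGA Arg / AGA Arg — identical.
Codon 8: GTA Val / GTA Val — identical.
Nonsynonymous differences: 1 → different protein.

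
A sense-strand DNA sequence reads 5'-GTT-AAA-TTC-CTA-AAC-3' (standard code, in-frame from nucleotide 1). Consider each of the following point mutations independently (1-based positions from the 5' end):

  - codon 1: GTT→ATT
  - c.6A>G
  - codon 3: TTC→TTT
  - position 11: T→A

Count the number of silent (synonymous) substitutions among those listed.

Codon 1: GTT (Val) → ATT (Ile) — missense.
Codon 2: AAA (Lys) → AAG (Lys) — synonymous.
Codon 3: TTC (Phe) → TTT (Phe) — synonymous.
Codon 4: CTA (Leu) → CAA (Gln) — missense.
Synonymous: 2 of 4.

2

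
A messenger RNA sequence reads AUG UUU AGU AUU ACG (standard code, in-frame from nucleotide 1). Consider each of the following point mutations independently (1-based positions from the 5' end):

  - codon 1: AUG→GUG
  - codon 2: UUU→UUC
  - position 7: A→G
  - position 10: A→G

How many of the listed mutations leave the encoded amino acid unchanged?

1

Codon 1: AUG (Met) → GUG (Val) — missense.
Codon 2: UUU (Phe) → UUC (Phe) — synonymous.
Codon 3: AGU (Ser) → GGU (Gly) — missense.
Codon 4: AUU (Ile) → GUU (Val) — missense.
Synonymous: 1 of 4.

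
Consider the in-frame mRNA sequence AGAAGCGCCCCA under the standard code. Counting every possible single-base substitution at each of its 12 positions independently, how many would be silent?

9

Codon 1 (AGA, Arg): 2 synonymous substitutions.
Codon 2 (AGC, Ser): 1 synonymous substitution.
Codon 3 (GCC, Ala): 3 synonymous substitutions.
Codon 4 (CCA, Pro): 3 synonymous substitutions.
Total: 2 + 1 + 3 + 3 = 9.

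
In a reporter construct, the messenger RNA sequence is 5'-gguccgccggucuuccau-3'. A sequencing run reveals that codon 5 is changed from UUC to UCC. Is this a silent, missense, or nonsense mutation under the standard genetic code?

missense

Position 14 falls in codon 5: UUC → Phe.
After the substitution the codon is UCC → Ser.
Phe ≠ Ser, so this is a missense mutation.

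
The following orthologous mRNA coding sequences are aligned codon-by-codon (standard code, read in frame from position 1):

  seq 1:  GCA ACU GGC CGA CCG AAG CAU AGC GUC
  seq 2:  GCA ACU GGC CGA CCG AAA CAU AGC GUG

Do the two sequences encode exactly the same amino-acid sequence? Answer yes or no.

yes

Codon 1: GCA Ala / GCA Ala — identical.
Codon 2: ACU Thr / ACU Thr — identical.
Codon 3: GGC Gly / GGC Gly — identical.
Codon 4: CGA Arg / CGA Arg — identical.
Codon 5: CCG Pro / CCG Pro — identical.
Codon 6: AAG Lys / AAA Lys — synonymous.
Codon 7: CAU His / CAU His — identical.
Codon 8: AGC Ser / AGC Ser — identical.
Codon 9: GUC Val / GUG Val — synonymous.
Nonsynonymous differences: 0 → same protein.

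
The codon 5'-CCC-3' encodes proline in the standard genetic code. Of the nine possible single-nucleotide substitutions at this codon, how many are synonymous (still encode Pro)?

Position 1: none → 0 synonymous.
Position 2: none → 0 synonymous.
Position 3: CCU, CCA, CCG → 3 synonymous.
Total: 0 + 0 + 3 = 3.

3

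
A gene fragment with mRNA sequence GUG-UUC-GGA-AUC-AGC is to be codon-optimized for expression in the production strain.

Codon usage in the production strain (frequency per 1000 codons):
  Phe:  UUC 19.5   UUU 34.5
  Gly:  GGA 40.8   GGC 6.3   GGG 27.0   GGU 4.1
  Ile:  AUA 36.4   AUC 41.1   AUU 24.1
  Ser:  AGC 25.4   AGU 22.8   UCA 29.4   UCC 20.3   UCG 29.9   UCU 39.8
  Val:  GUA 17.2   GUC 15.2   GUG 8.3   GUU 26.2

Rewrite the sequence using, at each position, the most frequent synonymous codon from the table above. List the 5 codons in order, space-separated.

GUU UUU GGA AUC UCU

Codon 1 (Val): best is GUU at 26.2.
Codon 2 (Phe): best is UUU at 34.5.
Codon 3 (Gly): best is GGA at 40.8.
Codon 4 (Ile): best is AUC at 41.1.
Codon 5 (Ser): best is UCU at 39.8.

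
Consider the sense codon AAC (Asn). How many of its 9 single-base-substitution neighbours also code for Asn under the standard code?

1

Position 1: none → 0 synonymous.
Position 2: none → 0 synonymous.
Position 3: AAT → 1 synonymous.
Total: 0 + 0 + 1 = 1.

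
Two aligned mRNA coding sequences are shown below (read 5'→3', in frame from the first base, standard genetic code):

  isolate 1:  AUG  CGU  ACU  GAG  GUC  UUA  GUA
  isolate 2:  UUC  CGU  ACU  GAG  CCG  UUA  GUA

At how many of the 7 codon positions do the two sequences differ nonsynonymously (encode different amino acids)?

Codon 1: AUG Met / UUC Phe — nonsynonymous.
Codon 2: CGU Arg / CGU Arg — identical.
Codon 3: ACU Thr / ACU Thr — identical.
Codon 4: GAG Glu / GAG Glu — identical.
Codon 5: GUC Val / CCG Pro — nonsynonymous.
Codon 6: UUA Leu / UUA Leu — identical.
Codon 7: GUA Val / GUA Val — identical.
Nonsynonymous differences: 2.

2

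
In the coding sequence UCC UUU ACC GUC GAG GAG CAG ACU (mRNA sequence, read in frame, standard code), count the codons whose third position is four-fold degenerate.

Codon 1 UCC (Ser): third position 4-fold.
Codon 2 UUU (Phe): third position 2-fold.
Codon 3 ACC (Thr): third position 4-fold.
Codon 4 GUC (Val): third position 4-fold.
Codon 5 GAG (Glu): third position 2-fold.
Codon 6 GAG (Glu): third position 2-fold.
Codon 7 CAG (Gln): third position 2-fold.
Codon 8 ACU (Thr): third position 4-fold.
Four-fold degenerate third positions: 4.

4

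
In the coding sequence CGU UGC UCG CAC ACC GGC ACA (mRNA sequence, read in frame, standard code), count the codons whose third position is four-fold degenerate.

Codon 1 CGU (Arg): third position 4-fold.
Codon 2 UGC (Cys): third position 2-fold.
Codon 3 UCG (Ser): third position 4-fold.
Codon 4 CAC (His): third position 2-fold.
Codon 5 ACC (Thr): third position 4-fold.
Codon 6 GGC (Gly): third position 4-fold.
Codon 7 ACA (Thr): third position 4-fold.
Four-fold degenerate third positions: 5.

5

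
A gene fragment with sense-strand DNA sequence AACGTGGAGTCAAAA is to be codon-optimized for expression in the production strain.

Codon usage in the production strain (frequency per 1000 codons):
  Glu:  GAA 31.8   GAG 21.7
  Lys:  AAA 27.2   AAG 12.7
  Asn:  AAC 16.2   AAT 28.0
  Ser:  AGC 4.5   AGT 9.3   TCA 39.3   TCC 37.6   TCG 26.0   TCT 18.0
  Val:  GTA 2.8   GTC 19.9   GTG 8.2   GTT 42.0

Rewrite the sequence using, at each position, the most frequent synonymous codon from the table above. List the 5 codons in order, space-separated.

Codon 1 (Asn): best is AAT at 28.0.
Codon 2 (Val): best is GTT at 42.0.
Codon 3 (Glu): best is GAA at 31.8.
Codon 4 (Ser): best is TCA at 39.3.
Codon 5 (Lys): best is AAA at 27.2.

AAT GTT GAA TCA AAA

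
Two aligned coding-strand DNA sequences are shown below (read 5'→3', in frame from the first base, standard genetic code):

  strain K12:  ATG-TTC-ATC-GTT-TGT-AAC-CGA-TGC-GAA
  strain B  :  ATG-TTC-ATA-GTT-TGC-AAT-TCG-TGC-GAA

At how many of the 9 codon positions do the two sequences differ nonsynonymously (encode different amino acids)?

1

Codon 1: ATG Met / ATG Met — identical.
Codon 2: TTC Phe / TTC Phe — identical.
Codon 3: ATC Ile / ATA Ile — synonymous.
Codon 4: GTT Val / GTT Val — identical.
Codon 5: TGT Cys / TGC Cys — synonymous.
Codon 6: AAC Asn / AAT Asn — synonymous.
Codon 7: CGA Arg / TCG Ser — nonsynonymous.
Codon 8: TGC Cys / TGC Cys — identical.
Codon 9: GAA Glu / GAA Glu — identical.
Nonsynonymous differences: 1.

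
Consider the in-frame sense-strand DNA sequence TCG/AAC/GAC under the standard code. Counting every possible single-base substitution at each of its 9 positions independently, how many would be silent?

5

Codon 1 (TCG, Ser): 3 synonymous substitutions.
Codon 2 (AAC, Asn): 1 synonymous substitution.
Codon 3 (GAC, Asp): 1 synonymous substitution.
Total: 3 + 1 + 1 = 5.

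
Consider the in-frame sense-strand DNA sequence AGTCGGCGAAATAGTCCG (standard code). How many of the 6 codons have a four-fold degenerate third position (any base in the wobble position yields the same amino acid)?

Codon 1 AGT (Ser): third position 2-fold.
Codon 2 CGG (Arg): third position 4-fold.
Codon 3 CGA (Arg): third position 4-fold.
Codon 4 AAT (Asn): third position 2-fold.
Codon 5 AGT (Ser): third position 2-fold.
Codon 6 CCG (Pro): third position 4-fold.
Four-fold degenerate third positions: 3.

3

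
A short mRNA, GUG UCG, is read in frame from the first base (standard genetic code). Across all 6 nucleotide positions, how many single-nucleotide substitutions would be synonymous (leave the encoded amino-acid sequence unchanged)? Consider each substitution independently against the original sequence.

Codon 1 (GUG, Val): 3 synonymous substitutions.
Codon 2 (UCG, Ser): 3 synonymous substitutions.
Total: 3 + 3 = 6.

6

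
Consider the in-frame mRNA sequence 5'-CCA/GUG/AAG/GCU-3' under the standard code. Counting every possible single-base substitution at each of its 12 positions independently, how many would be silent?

10

Codon 1 (CCA, Pro): 3 synonymous substitutions.
Codon 2 (GUG, Val): 3 synonymous substitutions.
Codon 3 (AAG, Lys): 1 synonymous substitution.
Codon 4 (GCU, Ala): 3 synonymous substitutions.
Total: 3 + 3 + 1 + 3 = 10.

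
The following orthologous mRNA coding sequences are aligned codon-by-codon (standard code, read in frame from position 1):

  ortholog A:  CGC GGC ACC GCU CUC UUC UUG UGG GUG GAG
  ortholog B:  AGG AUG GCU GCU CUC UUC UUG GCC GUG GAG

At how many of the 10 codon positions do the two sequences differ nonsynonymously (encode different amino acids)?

Codon 1: CGC Arg / AGG Arg — synonymous.
Codon 2: GGC Gly / AUG Met — nonsynonymous.
Codon 3: ACC Thr / GCU Ala — nonsynonymous.
Codon 4: GCU Ala / GCU Ala — identical.
Codon 5: CUC Leu / CUC Leu — identical.
Codon 6: UUC Phe / UUC Phe — identical.
Codon 7: UUG Leu / UUG Leu — identical.
Codon 8: UGG Trp / GCC Ala — nonsynonymous.
Codon 9: GUG Val / GUG Val — identical.
Codon 10: GAG Glu / GAG Glu — identical.
Nonsynonymous differences: 3.

3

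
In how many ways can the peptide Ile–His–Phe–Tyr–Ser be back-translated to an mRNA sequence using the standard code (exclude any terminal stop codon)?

Ile: 3 codons.
His: 2 codons.
Phe: 2 codons.
Tyr: 2 codons.
Ser: 6 codons.
3 × 2 × 2 × 2 × 6 = 144.

144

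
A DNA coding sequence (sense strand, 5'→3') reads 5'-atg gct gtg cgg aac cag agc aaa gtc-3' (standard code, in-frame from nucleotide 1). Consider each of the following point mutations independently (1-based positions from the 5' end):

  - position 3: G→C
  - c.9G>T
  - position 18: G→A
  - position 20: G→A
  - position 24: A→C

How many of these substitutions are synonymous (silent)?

2

Codon 1: ATG (Met) → ATC (Ile) — missense.
Codon 3: GTG (Val) → GTT (Val) — synonymous.
Codon 6: CAG (Gln) → CAA (Gln) — synonymous.
Codon 7: AGC (Ser) → AAC (Asn) — missense.
Codon 8: AAA (Lys) → AAC (Asn) — missense.
Synonymous: 2 of 5.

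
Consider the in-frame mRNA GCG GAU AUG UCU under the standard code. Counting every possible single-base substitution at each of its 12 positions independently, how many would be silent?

Codon 1 (GCG, Ala): 3 synonymous substitutions.
Codon 2 (GAU, Asp): 1 synonymous substitution.
Codon 3 (AUG, Met): 0 synonymous substitutions.
Codon 4 (UCU, Ser): 3 synonymous substitutions.
Total: 3 + 1 + 0 + 3 = 7.

7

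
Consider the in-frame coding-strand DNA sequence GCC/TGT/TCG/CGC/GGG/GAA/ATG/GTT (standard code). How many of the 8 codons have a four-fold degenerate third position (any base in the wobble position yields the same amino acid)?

5

Codon 1 GCC (Ala): third position 4-fold.
Codon 2 TGT (Cys): third position 2-fold.
Codon 3 TCG (Ser): third position 4-fold.
Codon 4 CGC (Arg): third position 4-fold.
Codon 5 GGG (Gly): third position 4-fold.
Codon 6 GAA (Glu): third position 2-fold.
Codon 7 ATG (Met): third position 1-fold.
Codon 8 GTT (Val): third position 4-fold.
Four-fold degenerate third positions: 5.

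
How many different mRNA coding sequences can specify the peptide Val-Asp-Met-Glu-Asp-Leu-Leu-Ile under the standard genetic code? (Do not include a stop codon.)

3456

Val: 4 codons.
Asp: 2 codons.
Met: 1 codon.
Glu: 2 codons.
Asp: 2 codons.
Leu: 6 codons.
Leu: 6 codons.
Ile: 3 codons.
4 × 2 × 1 × 2 × 2 × 6 × 6 × 3 = 3456.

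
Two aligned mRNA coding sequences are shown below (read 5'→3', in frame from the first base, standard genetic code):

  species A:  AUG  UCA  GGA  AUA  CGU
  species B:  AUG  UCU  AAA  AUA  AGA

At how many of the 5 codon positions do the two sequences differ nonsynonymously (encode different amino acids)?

Codon 1: AUG Met / AUG Met — identical.
Codon 2: UCA Ser / UCU Ser — synonymous.
Codon 3: GGA Gly / AAA Lys — nonsynonymous.
Codon 4: AUA Ile / AUA Ile — identical.
Codon 5: CGU Arg / AGA Arg — synonymous.
Nonsynonymous differences: 1.

1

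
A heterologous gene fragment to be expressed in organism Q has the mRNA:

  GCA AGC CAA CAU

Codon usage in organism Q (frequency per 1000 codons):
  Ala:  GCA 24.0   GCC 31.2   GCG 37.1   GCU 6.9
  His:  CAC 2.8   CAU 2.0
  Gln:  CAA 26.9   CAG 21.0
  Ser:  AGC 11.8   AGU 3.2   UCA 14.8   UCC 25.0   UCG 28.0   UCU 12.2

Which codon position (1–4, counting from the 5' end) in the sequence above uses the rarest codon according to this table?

Codon 1 GCA (Ala): 24.0 per 1000.
Codon 2 AGC (Ser): 11.8 per 1000.
Codon 3 CAA (Gln): 26.9 per 1000.
Codon 4 CAU (His): 2.0 per 1000.
Lowest frequency is 2.0 at codon 4.

4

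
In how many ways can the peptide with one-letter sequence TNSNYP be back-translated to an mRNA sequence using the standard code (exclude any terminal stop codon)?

768

Thr: 4 codons.
Asn: 2 codons.
Ser: 6 codons.
Asn: 2 codons.
Tyr: 2 codons.
Pro: 4 codons.
4 × 2 × 6 × 2 × 2 × 4 = 768.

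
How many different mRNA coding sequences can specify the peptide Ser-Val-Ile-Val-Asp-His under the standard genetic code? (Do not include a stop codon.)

Ser: 6 codons.
Val: 4 codons.
Ile: 3 codons.
Val: 4 codons.
Asp: 2 codons.
His: 2 codons.
6 × 4 × 3 × 4 × 2 × 2 = 1152.

1152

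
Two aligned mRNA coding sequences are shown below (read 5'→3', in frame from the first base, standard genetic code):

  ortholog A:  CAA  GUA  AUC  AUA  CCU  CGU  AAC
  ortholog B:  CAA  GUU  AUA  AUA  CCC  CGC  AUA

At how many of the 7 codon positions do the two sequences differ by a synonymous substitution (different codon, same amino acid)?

4

Codon 1: CAA Gln / CAA Gln — identical.
Codon 2: GUA Val / GUU Val — synonymous.
Codon 3: AUC Ile / AUA Ile — synonymous.
Codon 4: AUA Ile / AUA Ile — identical.
Codon 5: CCU Pro / CCC Pro — synonymous.
Codon 6: CGU Arg / CGC Arg — synonymous.
Codon 7: AAC Asn / AUA Ile — nonsynonymous.
Synonymous differences: 4.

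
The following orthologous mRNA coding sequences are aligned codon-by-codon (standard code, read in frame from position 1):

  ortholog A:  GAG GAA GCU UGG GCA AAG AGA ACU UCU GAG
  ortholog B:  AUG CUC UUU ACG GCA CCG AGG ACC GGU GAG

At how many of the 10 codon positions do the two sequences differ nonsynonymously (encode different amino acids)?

6

Codon 1: GAG Glu / AUG Met — nonsynonymous.
Codon 2: GAA Glu / CUC Leu — nonsynonymous.
Codon 3: GCU Ala / UUU Phe — nonsynonymous.
Codon 4: UGG Trp / ACG Thr — nonsynonymous.
Codon 5: GCA Ala / GCA Ala — identical.
Codon 6: AAG Lys / CCG Pro — nonsynonymous.
Codon 7: AGA Arg / AGG Arg — synonymous.
Codon 8: ACU Thr / ACC Thr — synonymous.
Codon 9: UCU Ser / GGU Gly — nonsynonymous.
Codon 10: GAG Glu / GAG Glu — identical.
Nonsynonymous differences: 6.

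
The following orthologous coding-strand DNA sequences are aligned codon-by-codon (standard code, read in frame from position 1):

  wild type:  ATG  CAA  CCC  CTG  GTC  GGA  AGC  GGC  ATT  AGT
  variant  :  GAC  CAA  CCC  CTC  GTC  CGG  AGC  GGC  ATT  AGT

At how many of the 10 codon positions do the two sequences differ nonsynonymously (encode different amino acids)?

2

Codon 1: ATG Met / GAC Asp — nonsynonymous.
Codon 2: CAA Gln / CAA Gln — identical.
Codon 3: CCC Pro / CCC Pro — identical.
Codon 4: CTG Leu / CTC Leu — synonymous.
Codon 5: GTC Val / GTC Val — identical.
Codon 6: GGA Gly / CGG Arg — nonsynonymous.
Codon 7: AGC Ser / AGC Ser — identical.
Codon 8: GGC Gly / GGC Gly — identical.
Codon 9: ATT Ile / ATT Ile — identical.
Codon 10: AGT Ser / AGT Ser — identical.
Nonsynonymous differences: 2.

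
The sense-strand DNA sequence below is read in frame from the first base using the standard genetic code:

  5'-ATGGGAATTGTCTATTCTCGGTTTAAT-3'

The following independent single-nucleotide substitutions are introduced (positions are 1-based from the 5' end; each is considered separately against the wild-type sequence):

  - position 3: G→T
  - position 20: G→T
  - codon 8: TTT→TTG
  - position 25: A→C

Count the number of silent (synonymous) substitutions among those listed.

Codon 1: ATG (Met) → ATT (Ile) — missense.
Codon 7: CGG (Arg) → CTG (Leu) — missense.
Codon 8: TTT (Phe) → TTG (Leu) — missense.
Codon 9: AAT (Asn) → CAT (His) — missense.
Synonymous: 0 of 4.

0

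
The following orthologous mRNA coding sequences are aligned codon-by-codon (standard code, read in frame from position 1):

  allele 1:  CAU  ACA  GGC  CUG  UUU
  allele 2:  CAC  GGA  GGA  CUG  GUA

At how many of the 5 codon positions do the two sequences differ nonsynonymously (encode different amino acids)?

2

Codon 1: CAU His / CAC His — synonymous.
Codon 2: ACA Thr / GGA Gly — nonsynonymous.
Codon 3: GGC Gly / GGA Gly — synonymous.
Codon 4: CUG Leu / CUG Leu — identical.
Codon 5: UUU Phe / GUA Val — nonsynonymous.
Nonsynonymous differences: 2.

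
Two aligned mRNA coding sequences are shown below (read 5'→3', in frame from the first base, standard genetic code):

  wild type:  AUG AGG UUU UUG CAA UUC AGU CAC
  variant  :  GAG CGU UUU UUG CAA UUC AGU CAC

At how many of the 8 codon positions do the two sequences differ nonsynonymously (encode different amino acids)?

1

Codon 1: AUG Met / GAG Glu — nonsynonymous.
Codon 2: AGG Arg / CGU Arg — synonymous.
Codon 3: UUU Phe / UUU Phe — identical.
Codon 4: UUG Leu / UUG Leu — identical.
Codon 5: CAA Gln / CAA Gln — identical.
Codon 6: UUC Phe / UUC Phe — identical.
Codon 7: AGU Ser / AGU Ser — identical.
Codon 8: CAC His / CAC His — identical.
Nonsynonymous differences: 1.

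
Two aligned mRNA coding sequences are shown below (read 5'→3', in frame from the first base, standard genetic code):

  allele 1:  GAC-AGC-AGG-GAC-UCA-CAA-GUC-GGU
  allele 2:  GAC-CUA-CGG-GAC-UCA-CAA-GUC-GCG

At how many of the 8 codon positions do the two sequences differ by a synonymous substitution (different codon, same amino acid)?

1

Codon 1: GAC Asp / GAC Asp — identical.
Codon 2: AGC Ser / CUA Leu — nonsynonymous.
Codon 3: AGG Arg / CGG Arg — synonymous.
Codon 4: GAC Asp / GAC Asp — identical.
Codon 5: UCA Ser / UCA Ser — identical.
Codon 6: CAA Gln / CAA Gln — identical.
Codon 7: GUC Val / GUC Val — identical.
Codon 8: GGU Gly / GCG Ala — nonsynonymous.
Synonymous differences: 1.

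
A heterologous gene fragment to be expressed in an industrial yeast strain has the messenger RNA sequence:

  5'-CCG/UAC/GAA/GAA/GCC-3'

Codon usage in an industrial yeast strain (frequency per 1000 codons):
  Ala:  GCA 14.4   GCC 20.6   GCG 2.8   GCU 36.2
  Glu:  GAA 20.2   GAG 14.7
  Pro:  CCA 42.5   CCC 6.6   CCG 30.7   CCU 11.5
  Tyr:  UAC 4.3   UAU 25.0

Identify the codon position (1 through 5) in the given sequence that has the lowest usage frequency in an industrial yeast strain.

2

Codon 1 CCG (Pro): 30.7 per 1000.
Codon 2 UAC (Tyr): 4.3 per 1000.
Codon 3 GAA (Glu): 20.2 per 1000.
Codon 4 GAA (Glu): 20.2 per 1000.
Codon 5 GCC (Ala): 20.6 per 1000.
Lowest frequency is 4.3 at codon 2.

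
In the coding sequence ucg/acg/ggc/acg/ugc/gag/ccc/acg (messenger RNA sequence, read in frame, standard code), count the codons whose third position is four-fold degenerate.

Codon 1 UCG (Ser): third position 4-fold.
Codon 2 ACG (Thr): third position 4-fold.
Codon 3 GGC (Gly): third position 4-fold.
Codon 4 ACG (Thr): third position 4-fold.
Codon 5 UGC (Cys): third position 2-fold.
Codon 6 GAG (Glu): third position 2-fold.
Codon 7 CCC (Pro): third position 4-fold.
Codon 8 ACG (Thr): third position 4-fold.
Four-fold degenerate third positions: 6.

6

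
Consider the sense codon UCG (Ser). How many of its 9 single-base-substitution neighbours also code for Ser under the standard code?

Position 1: none → 0 synonymous.
Position 2: none → 0 synonymous.
Position 3: UCU, UCC, UCA → 3 synonymous.
Total: 0 + 0 + 3 = 3.

3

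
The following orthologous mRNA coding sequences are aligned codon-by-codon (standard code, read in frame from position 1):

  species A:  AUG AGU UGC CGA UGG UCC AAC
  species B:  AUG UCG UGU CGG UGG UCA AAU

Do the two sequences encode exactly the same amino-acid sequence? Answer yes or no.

Codon 1: AUG Met / AUG Met — identical.
Codon 2: AGU Ser / UCG Ser — synonymous.
Codon 3: UGC Cys / UGU Cys — synonymous.
Codon 4: CGA Arg / CGG Arg — synonymous.
Codon 5: UGG Trp / UGG Trp — identical.
Codon 6: UCC Ser / UCA Ser — synonymous.
Codon 7: AAC Asn / AAU Asn — synonymous.
Nonsynonymous differences: 0 → same protein.

yes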